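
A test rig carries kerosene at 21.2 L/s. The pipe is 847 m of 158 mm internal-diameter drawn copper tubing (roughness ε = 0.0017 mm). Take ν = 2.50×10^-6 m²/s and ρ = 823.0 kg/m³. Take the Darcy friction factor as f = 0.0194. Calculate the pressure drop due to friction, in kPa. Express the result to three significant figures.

V = 4Q/(πD²) = 4·0.0212/(π·0.158²) = 1.081 m/s
h_f = f(L/D)V²/(2g) = 0.01940·(847/0.158)·1.081²/(2·9.81) = 6.197 m
Δp = ρg·h_f = 823.0·9.81·6.197 = 50.03 kPa

Δp ≈ 50.0 kPa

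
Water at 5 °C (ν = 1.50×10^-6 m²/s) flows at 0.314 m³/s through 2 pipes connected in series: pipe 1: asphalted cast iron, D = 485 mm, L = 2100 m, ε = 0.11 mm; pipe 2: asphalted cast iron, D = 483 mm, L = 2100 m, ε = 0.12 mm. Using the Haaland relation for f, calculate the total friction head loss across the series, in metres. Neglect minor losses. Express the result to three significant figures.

H ≈ 20.0 m

Pipe 1: V = 1.700 m/s, Re = 5.50×10^5, ε/D = 2.27×10^-4, f = 0.01543, h_1 = f(L/D)V²/2g = 9.834 m
Pipe 2: V = 1.714 m/s, Re = 5.52×10^5, ε/D = 2.48×10^-4, f = 0.01562, h_2 = f(L/D)V²/2g = 10.16 m
Series → Q common, losses add: H = Σh = 20.00 m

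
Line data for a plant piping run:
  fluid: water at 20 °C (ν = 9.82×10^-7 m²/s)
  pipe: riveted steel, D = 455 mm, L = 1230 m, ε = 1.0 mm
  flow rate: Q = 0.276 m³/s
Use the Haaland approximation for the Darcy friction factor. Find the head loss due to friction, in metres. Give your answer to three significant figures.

V = 4Q/(πD²) = 4·0.276/(π·0.455²) = 1.697 m/s
Re = VD/ν = 1.697·0.455/9.82×10^-7 = 7.86×10^5 → turbulent
ε/D = 1.0/455 = 0.00220
Haaland: f = 0.02426
h_f = f(L/D)V²/(2g) = 0.02426·(1230/0.455)·1.697²/(2·9.81) = 9.631 m

h_f ≈ 9.63 m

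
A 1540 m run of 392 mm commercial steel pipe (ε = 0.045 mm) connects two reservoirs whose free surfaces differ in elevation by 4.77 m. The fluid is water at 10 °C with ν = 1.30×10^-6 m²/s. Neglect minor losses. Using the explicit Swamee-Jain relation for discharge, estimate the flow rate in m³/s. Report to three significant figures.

Q ≈ 0.152 m³/s

Swamee-Jain (Type II): Q = -0.965·√(gD⁵h_f/L)·ln[ε/(3.7D) + √(3.17ν²L/(gD³h_f))]
√(gD⁵h_f/L) = √(9.81·0.392⁵·4.77/1540) = 0.01677
ε/(3.7D) = 3.10×10^-5; √(3.17ν²L/(gD³h_f)) = 5.41×10^-5
Q = -0.965·0.01677·ln(8.513×10^-5) = 0.1517 m³/s
Check: V = 1.26 m/s, Re = 3.79×10^5, f = 0.01512, h_f = 4.78 m ≈ 4.77 m ✓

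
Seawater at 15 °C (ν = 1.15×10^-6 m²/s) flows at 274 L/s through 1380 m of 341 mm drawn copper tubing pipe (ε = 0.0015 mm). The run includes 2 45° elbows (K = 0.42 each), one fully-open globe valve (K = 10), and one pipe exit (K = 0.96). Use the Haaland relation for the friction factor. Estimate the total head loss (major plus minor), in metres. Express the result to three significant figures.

H_L ≈ 27.5 m

V = 4Q/(πD²) = 3.000 m/s; V²/2g = 0.4588 m
Re = 8.90×10^5, ε/D = 4.40×10^-6 → f = 0.01189 (Haaland)
Major: h_f = f(L/D)·V²/2g = 0.01189·4047·0.4588 = 22.07 m
Minor: ΣK = 11.8; h_m = ΣK·V²/2g = 5.414 m
Total H_L = 22.07 + 5.414 = 27.48 m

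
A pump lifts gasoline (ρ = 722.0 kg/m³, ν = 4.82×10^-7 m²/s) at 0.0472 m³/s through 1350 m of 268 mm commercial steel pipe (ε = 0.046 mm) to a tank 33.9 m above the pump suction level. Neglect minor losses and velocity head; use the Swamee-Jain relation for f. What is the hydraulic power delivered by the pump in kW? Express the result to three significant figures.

V = 4Q/(πD²) = 0.8367 m/s; Re = 4.65×10^5; ε/D = 1.72×10^-4; f = 0.01534
h_f = f(L/D)V²/2g = 2.758 m
Total head H = z + h_f = 33.9 + 2.758 = 36.66 m
P_hyd = ρgQH = 722.0·9.81·0.0472·36.66 = 12.25 kW

P_hyd ≈ 12.3 kW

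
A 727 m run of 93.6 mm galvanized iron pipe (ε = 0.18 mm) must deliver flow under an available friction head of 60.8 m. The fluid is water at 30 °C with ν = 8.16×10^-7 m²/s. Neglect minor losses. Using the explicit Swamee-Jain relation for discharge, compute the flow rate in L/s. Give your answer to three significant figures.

Q ≈ 17.5 L/s

Swamee-Jain (Type II): Q = -0.965·√(gD⁵h_f/L)·ln[ε/(3.7D) + √(3.17ν²L/(gD³h_f))]
√(gD⁵h_f/L) = √(9.81·0.0936⁵·60.8/727) = 0.002428
ε/(3.7D) = 5.20×10^-4; √(3.17ν²L/(gD³h_f)) = 5.60×10^-5
Q = -0.965·0.002428·ln(5.758×10^-4) = 0.01748 m³/s
Check: V = 2.54 m/s, Re = 2.91×10^5, f = 0.02397, h_f = 61.2 m ≈ 60.8 m ✓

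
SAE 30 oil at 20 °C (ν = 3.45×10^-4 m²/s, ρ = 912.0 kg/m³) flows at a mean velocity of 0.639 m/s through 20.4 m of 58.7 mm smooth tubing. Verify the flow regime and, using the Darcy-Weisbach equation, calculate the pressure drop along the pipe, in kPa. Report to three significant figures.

Δp ≈ 38.1 kPa

Re = VD/ν = 0.639·0.05870/3.45×10^-4 = 109 → laminar (Re < 2300)
f = 64/Re = 0.5887
h_f = f(L/D)V²/(2g) = 0.5887·(20.4/0.05870)·0.639²/(2·9.81) = 4.258 m
Δp = ρg·h_f = 912.0·9.81·4.258 = 38.09 kPa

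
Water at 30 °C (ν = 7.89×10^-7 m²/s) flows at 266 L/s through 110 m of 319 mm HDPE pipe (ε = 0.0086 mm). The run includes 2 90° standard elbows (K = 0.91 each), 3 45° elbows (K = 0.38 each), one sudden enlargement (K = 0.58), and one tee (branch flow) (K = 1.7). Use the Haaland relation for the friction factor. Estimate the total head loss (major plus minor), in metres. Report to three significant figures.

H_L ≈ 5.23 m

V = 4Q/(πD²) = 3.328 m/s; V²/2g = 0.5646 m
Re = 1.35×10^6, ε/D = 2.70×10^-5 → f = 0.01165 (Haaland)
Major: h_f = f(L/D)·V²/2g = 0.01165·344.8·0.5646 = 2.267 m
Minor: ΣK = 5.24; h_m = ΣK·V²/2g = 2.958 m
Total H_L = 2.267 + 2.958 = 5.226 m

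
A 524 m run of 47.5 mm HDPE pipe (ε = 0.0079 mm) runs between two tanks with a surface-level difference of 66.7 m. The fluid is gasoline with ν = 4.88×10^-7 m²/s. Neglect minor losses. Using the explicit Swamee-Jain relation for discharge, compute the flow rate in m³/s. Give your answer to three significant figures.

Q ≈ 0.00479 m³/s

Swamee-Jain (Type II): Q = -0.965·√(gD⁵h_f/L)·ln[ε/(3.7D) + √(3.17ν²L/(gD³h_f))]
√(gD⁵h_f/L) = √(9.81·0.0475⁵·66.7/524) = 5.495×10^-4
ε/(3.7D) = 4.50×10^-5; √(3.17ν²L/(gD³h_f)) = 7.51×10^-5
Q = -0.965·5.495×10^-4·ln(1.201×10^-4) = 0.004787 m³/s
Check: V = 2.70 m/s, Re = 2.63×10^5, f = 0.01629, h_f = 66.8 m ≈ 66.7 m ✓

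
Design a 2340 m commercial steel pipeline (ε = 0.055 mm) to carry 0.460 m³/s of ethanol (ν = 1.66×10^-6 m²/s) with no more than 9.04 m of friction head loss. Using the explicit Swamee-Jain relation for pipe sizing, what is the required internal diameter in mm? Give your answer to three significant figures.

D ≈ 583 mm

Swamee-Jain (Type III): D = 0.66·[ε^1.25·(LQ²/(gh_f))^4.75 + ν·Q^9.4·(L/(gh_f))^5.2]^0.04
LQ²/(gh_f) = 5.583; L/(gh_f) = 26.39
Term 1 = ε^1.25·(…)^4.75 = 0.0167; Term 2 = ν·Q^9.4·(…)^5.2 = 0.0276
D = 0.66·(0.0167 + 0.0276)^0.04 = 0.5827 m = 583 mm
Check: V = 1.73 m/s, Re = 6.06×10^5, f = 0.01409, h_f = 8.59 m ≈ 9.04 m ✓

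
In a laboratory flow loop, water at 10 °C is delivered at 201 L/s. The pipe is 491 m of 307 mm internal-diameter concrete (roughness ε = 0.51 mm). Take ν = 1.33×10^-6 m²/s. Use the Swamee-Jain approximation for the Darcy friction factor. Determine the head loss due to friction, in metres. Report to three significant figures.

h_f ≈ 13.7 m

V = 4Q/(πD²) = 4·0.201/(π·0.307²) = 2.715 m/s
Re = VD/ν = 2.715·0.307/1.33×10^-6 = 6.27×10^5 → turbulent
ε/D = 0.51/307 = 0.00166
Swamee-Jain: f = 0.02274
h_f = f(L/D)V²/(2g) = 0.02274·(491/0.307)·2.715²/(2·9.81) = 13.67 m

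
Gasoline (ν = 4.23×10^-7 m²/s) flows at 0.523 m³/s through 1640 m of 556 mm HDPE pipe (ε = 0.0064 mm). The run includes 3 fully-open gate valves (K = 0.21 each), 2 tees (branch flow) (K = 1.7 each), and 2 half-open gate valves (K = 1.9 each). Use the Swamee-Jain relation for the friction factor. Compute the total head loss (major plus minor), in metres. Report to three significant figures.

V = 4Q/(πD²) = 2.154 m/s; V²/2g = 0.2365 m
Re = 2.83×10^6, ε/D = 1.15×10^-5 → f = 0.01033 (Swamee-Jain)
Major: h_f = f(L/D)·V²/2g = 0.01033·2950·0.2365 = 7.209 m
Minor: ΣK = 7.83; h_m = ΣK·V²/2g = 1.852 m
Total H_L = 7.209 + 1.852 = 9.061 m

H_L ≈ 9.06 m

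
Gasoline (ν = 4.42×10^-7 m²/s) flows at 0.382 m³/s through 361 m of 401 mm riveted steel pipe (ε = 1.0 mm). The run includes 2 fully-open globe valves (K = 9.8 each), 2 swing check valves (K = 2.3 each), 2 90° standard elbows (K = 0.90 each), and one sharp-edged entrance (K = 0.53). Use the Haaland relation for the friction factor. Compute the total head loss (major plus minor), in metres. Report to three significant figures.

H_L ≈ 22.8 m

V = 4Q/(πD²) = 3.025 m/s; V²/2g = 0.4663 m
Re = 2.74×10^6, ε/D = 0.00249 → f = 0.02496 (Haaland)
Major: h_f = f(L/D)·V²/2g = 0.02496·900.2·0.4663 = 10.48 m
Minor: ΣK = 26.5; h_m = ΣK·V²/2g = 12.37 m
Total H_L = 10.48 + 12.37 = 22.85 m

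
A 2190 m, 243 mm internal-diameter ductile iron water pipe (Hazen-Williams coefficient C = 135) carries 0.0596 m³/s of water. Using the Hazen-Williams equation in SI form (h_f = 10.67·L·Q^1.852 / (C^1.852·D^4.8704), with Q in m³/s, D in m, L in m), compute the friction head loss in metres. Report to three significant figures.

h_f ≈ 14.0 m

h_f = 10.67·2190·0.0596^1.852 / (135^1.852·0.243^4.8704) = 14.04 m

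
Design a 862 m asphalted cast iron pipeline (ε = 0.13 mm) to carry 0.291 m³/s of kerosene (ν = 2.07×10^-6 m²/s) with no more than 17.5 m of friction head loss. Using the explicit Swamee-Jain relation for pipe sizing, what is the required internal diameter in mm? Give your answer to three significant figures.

Swamee-Jain (Type III): D = 0.66·[ε^1.25·(LQ²/(gh_f))^4.75 + ν·Q^9.4·(L/(gh_f))^5.2]^0.04
LQ²/(gh_f) = 0.4252; L/(gh_f) = 5.021
Term 1 = ε^1.25·(…)^4.75 = 2.39×10^-7; Term 2 = ν·Q^9.4·(…)^5.2 = 8.33×10^-8
D = 0.66·(2.39×10^-7 + 8.33×10^-8)^0.04 = 0.3630 m = 363 mm
Check: V = 2.81 m/s, Re = 4.93×10^5, f = 0.01683, h_f = 16.1 m ≈ 17.5 m ✓

D ≈ 363 mm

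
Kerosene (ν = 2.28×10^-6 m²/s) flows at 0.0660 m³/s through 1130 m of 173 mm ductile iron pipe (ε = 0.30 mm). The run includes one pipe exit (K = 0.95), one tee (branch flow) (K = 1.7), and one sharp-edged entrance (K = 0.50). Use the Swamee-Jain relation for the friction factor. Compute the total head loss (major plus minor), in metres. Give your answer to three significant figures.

H_L ≈ 63.3 m

V = 4Q/(πD²) = 2.808 m/s; V²/2g = 0.4018 m
Re = 2.13×10^5, ε/D = 0.00173 → f = 0.02365 (Swamee-Jain)
Major: h_f = f(L/D)·V²/2g = 0.02365·6532·0.4018 = 62.07 m
Minor: ΣK = 3.15; h_m = ΣK·V²/2g = 1.266 m
Total H_L = 62.07 + 1.266 = 63.33 m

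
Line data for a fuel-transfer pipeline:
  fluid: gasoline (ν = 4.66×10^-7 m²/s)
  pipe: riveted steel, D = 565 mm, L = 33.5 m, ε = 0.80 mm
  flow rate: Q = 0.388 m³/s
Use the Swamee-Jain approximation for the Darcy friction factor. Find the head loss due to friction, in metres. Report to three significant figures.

V = 4Q/(πD²) = 4·0.388/(π·0.565²) = 1.548 m/s
Re = VD/ν = 1.548·0.565/4.66×10^-7 = 1.88×10^6 → turbulent
ε/D = 0.80/565 = 0.00142
Swamee-Jain: f = 0.02159
h_f = f(L/D)V²/(2g) = 0.02159·(33.5/0.565)·1.548²/(2·9.81) = 0.1563 m

h_f ≈ 0.156 m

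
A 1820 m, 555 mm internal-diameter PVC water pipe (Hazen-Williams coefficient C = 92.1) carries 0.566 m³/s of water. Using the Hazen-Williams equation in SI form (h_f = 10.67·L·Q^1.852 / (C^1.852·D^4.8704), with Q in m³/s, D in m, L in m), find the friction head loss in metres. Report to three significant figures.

h_f = 10.67·1820·0.566^1.852 / (92.1^1.852·0.555^4.8704) = 27.42 m

h_f ≈ 27.4 m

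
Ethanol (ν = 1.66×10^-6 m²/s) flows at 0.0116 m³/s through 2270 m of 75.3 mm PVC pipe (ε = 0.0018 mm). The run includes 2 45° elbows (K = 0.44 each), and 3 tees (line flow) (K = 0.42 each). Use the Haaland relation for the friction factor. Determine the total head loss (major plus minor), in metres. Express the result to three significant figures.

V = 4Q/(πD²) = 2.605 m/s; V²/2g = 0.3458 m
Re = 1.18×10^5, ε/D = 2.39×10^-5 → f = 0.01732 (Haaland)
Major: h_f = f(L/D)·V²/2g = 0.01732·30146·0.3458 = 180.6 m
Minor: ΣK = 2.14; h_m = ΣK·V²/2g = 0.7401 m
Total H_L = 180.6 + 0.7401 = 181.3 m

H_L ≈ 181 m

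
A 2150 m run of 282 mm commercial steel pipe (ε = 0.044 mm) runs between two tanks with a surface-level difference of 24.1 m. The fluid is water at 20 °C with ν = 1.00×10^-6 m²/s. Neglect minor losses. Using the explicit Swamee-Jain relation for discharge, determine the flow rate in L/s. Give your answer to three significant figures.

Swamee-Jain (Type II): Q = -0.965·√(gD⁵h_f/L)·ln[ε/(3.7D) + √(3.17ν²L/(gD³h_f))]
√(gD⁵h_f/L) = √(9.81·0.282⁵·24.1/2150) = 0.01400
ε/(3.7D) = 4.22×10^-5; √(3.17ν²L/(gD³h_f)) = 3.59×10^-5
Q = -0.965·0.01400·ln(7.802×10^-5) = 0.1278 m³/s
Check: V = 2.05 m/s, Re = 5.77×10^5, f = 0.01488, h_f = 24.2 m ≈ 24.1 m ✓

Q ≈ 128 L/s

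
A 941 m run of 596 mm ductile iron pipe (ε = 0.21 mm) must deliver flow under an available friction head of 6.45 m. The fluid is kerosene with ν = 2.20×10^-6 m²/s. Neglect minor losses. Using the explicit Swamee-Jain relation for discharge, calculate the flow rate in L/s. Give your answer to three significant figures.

Q ≈ 615 L/s

Swamee-Jain (Type II): Q = -0.965·√(gD⁵h_f/L)·ln[ε/(3.7D) + √(3.17ν²L/(gD³h_f))]
√(gD⁵h_f/L) = √(9.81·0.596⁵·6.45/941) = 0.07111
ε/(3.7D) = 9.52×10^-5; √(3.17ν²L/(gD³h_f)) = 3.28×10^-5
Q = -0.965·0.07111·ln(1.281×10^-4) = 0.6151 m³/s
Check: V = 2.20 m/s, Re = 5.97×10^5, f = 0.01660, h_f = 6.49 m ≈ 6.45 m ✓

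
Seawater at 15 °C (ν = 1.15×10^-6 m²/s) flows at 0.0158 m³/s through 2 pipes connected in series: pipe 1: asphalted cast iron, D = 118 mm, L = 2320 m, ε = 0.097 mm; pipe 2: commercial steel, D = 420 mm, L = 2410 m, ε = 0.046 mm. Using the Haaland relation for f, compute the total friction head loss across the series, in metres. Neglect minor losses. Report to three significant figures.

H ≈ 43.2 m

Pipe 1: V = 1.445 m/s, Re = 1.48×10^5, ε/D = 8.22×10^-4, f = 0.02060, h_1 = f(L/D)V²/2g = 43.09 m
Pipe 2: V = 0.1140 m/s, Re = 4.17×10^4, ε/D = 1.10×10^-4, f = 0.02187, h_2 = f(L/D)V²/2g = 0.08318 m
Series → Q common, losses add: H = Σh = 43.17 m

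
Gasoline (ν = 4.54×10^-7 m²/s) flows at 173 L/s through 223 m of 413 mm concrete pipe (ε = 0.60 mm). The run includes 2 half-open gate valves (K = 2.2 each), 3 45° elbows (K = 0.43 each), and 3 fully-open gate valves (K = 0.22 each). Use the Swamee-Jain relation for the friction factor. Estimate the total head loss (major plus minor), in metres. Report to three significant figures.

V = 4Q/(πD²) = 1.291 m/s; V²/2g = 0.08500 m
Re = 1.17×10^6, ε/D = 0.00145 → f = 0.02182 (Swamee-Jain)
Major: h_f = f(L/D)·V²/2g = 0.02182·540.0·0.08500 = 1.002 m
Minor: ΣK = 6.35; h_m = ΣK·V²/2g = 0.5397 m
Total H_L = 1.002 + 0.5397 = 1.541 m

H_L ≈ 1.54 m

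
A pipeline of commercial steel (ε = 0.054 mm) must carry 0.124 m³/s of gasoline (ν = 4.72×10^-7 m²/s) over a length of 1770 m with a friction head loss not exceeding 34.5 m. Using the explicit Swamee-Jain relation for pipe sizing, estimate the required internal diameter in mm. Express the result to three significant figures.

D ≈ 252 mm

Swamee-Jain (Type III): D = 0.66·[ε^1.25·(LQ²/(gh_f))^4.75 + ν·Q^9.4·(L/(gh_f))^5.2]^0.04
LQ²/(gh_f) = 0.08041; L/(gh_f) = 5.230
Term 1 = ε^1.25·(…)^4.75 = 2.92×10^-11; Term 2 = ν·Q^9.4·(…)^5.2 = 7.73×10^-12
D = 0.66·(2.92×10^-11 + 7.73×10^-12)^0.04 = 0.2525 m = 252 mm
Check: V = 2.48 m/s, Re = 1.32×10^6, f = 0.01472, h_f = 32.2 m ≈ 34.5 m ✓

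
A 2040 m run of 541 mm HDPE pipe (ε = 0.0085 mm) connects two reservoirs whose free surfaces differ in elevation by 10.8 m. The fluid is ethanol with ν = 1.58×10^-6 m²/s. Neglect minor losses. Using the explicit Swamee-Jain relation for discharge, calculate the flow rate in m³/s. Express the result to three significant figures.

Q ≈ 0.485 m³/s

Swamee-Jain (Type II): Q = -0.965·√(gD⁵h_f/L)·ln[ε/(3.7D) + √(3.17ν²L/(gD³h_f))]
√(gD⁵h_f/L) = √(9.81·0.541⁵·10.8/2040) = 0.04906
ε/(3.7D) = 4.25×10^-6; √(3.17ν²L/(gD³h_f)) = 3.10×10^-5
Q = -0.965·0.04906·ln(3.527×10^-5) = 0.4854 m³/s
Check: V = 2.11 m/s, Re = 7.23×10^5, f = 0.01258, h_f = 10.8 m ≈ 10.8 m ✓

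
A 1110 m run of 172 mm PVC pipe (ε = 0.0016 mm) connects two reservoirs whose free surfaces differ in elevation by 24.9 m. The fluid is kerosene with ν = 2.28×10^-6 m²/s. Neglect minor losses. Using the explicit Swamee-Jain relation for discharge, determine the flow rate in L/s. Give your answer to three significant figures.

Q ≈ 50.0 L/s

Swamee-Jain (Type II): Q = -0.965·√(gD⁵h_f/L)·ln[ε/(3.7D) + √(3.17ν²L/(gD³h_f))]
√(gD⁵h_f/L) = √(9.81·0.172⁵·24.9/1110) = 0.005756
ε/(3.7D) = 2.51×10^-6; √(3.17ν²L/(gD³h_f)) = 1.21×10^-4
Q = -0.965·0.005756·ln(1.238×10^-4) = 0.04997 m³/s
Check: V = 2.15 m/s, Re = 1.62×10^5, f = 0.01626, h_f = 24.7 m ≈ 24.9 m ✓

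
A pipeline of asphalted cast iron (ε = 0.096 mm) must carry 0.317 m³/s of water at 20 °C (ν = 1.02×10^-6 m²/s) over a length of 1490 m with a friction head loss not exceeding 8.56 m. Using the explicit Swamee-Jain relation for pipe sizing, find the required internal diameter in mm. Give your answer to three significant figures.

Swamee-Jain (Type III): D = 0.66·[ε^1.25·(LQ²/(gh_f))^4.75 + ν·Q^9.4·(L/(gh_f))^5.2]^0.04
LQ²/(gh_f) = 1.783; L/(gh_f) = 17.74
Term 1 = ε^1.25·(…)^4.75 = 1.48×10^-4; Term 2 = ν·Q^9.4·(…)^5.2 = 6.51×10^-5
D = 0.66·(1.48×10^-4 + 6.51×10^-5)^0.04 = 0.4707 m = 471 mm
Check: V = 1.82 m/s, Re = 8.41×10^5, f = 0.01497, h_f = 8.02 m ≈ 8.56 m ✓

D ≈ 471 mm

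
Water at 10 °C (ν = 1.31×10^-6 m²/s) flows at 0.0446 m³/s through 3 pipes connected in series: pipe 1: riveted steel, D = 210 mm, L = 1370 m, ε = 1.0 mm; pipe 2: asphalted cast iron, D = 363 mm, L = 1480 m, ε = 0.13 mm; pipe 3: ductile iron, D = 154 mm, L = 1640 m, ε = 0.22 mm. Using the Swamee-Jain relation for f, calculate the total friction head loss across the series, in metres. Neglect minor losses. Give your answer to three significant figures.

H ≈ 87.4 m

Pipe 1: V = 1.288 m/s, Re = 2.06×10^5, ε/D = 0.00476, f = 0.03057, h_1 = f(L/D)V²/2g = 16.86 m
Pipe 2: V = 0.4310 m/s, Re = 1.19×10^5, ε/D = 3.58×10^-4, f = 0.01930, h_2 = f(L/D)V²/2g = 0.7447 m
Pipe 3: V = 2.394 m/s, Re = 2.81×10^5, ε/D = 0.00143, f = 0.02242, h_3 = f(L/D)V²/2g = 69.76 m
Series → Q common, losses add: H = Σh = 87.36 m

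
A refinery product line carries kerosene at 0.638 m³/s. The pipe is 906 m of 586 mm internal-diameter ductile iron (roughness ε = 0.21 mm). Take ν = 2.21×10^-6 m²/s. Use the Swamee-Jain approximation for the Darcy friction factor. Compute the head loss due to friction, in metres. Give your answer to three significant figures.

h_f ≈ 7.32 m

V = 4Q/(πD²) = 4·0.638/(π·0.586²) = 2.366 m/s
Re = VD/ν = 2.366·0.586/2.21×10^-6 = 6.27×10^5 → turbulent
ε/D = 0.21/586 = 3.58×10^-4
Swamee-Jain: f = 0.01660
h_f = f(L/D)V²/(2g) = 0.01660·(906/0.586)·2.366²/(2·9.81) = 7.320 m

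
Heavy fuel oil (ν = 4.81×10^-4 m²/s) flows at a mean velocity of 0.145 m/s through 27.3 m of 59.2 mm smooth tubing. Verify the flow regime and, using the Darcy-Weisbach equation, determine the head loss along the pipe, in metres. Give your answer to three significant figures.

Re = VD/ν = 0.145·0.05920/4.81×10^-4 = 17.8 → laminar (Re < 2300)
f = 64/Re = 3.586
h_f = f(L/D)V²/(2g) = 3.586·(27.3/0.05920)·0.145²/(2·9.81) = 1.772 m

h_f ≈ 1.77 m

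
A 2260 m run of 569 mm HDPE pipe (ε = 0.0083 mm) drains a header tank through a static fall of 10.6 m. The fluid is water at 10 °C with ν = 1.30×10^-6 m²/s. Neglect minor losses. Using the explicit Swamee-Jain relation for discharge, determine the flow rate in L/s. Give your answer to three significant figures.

Swamee-Jain (Type II): Q = -0.965·√(gD⁵h_f/L)·ln[ε/(3.7D) + √(3.17ν²L/(gD³h_f))]
√(gD⁵h_f/L) = √(9.81·0.569⁵·10.6/2260) = 0.05239
ε/(3.7D) = 3.94×10^-6; √(3.17ν²L/(gD³h_f)) = 2.51×10^-5
Q = -0.965·0.05239·ln(2.908×10^-5) = 0.5280 m³/s
Check: V = 2.08 m/s, Re = 9.09×10^5, f = 0.01213, h_f = 10.6 m ≈ 10.6 m ✓

Q ≈ 528 L/s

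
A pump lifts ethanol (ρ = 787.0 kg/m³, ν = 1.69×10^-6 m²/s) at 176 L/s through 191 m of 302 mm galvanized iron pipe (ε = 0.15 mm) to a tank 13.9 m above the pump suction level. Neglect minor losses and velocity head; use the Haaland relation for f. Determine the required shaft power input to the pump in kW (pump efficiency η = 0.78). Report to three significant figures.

V = 4Q/(πD²) = 2.457 m/s; Re = 4.39×10^5; ε/D = 4.97×10^-4; f = 0.01766
h_f = f(L/D)V²/2g = 3.437 m
Total head H = z + h_f = 13.9 + 3.437 = 17.34 m
P_hyd = ρgQH = 787.0·9.81·0.176·17.34 = 23.56 kW
P_shaft = P_hyd/η = 23.56/0.78 = 30.20 kW

P_shaft ≈ 30.2 kW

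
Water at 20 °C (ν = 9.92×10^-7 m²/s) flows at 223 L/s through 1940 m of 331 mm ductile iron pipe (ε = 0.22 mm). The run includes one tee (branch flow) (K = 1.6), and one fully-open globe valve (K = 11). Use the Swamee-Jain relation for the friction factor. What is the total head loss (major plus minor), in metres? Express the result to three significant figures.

H_L ≈ 41.2 m

V = 4Q/(πD²) = 2.592 m/s; V²/2g = 0.3423 m
Re = 8.65×10^5, ε/D = 6.65×10^-4 → f = 0.01839 (Swamee-Jain)
Major: h_f = f(L/D)·V²/2g = 0.01839·5861·0.3423 = 36.90 m
Minor: ΣK = 12.6; h_m = ΣK·V²/2g = 4.313 m
Total H_L = 36.90 + 4.313 = 41.21 m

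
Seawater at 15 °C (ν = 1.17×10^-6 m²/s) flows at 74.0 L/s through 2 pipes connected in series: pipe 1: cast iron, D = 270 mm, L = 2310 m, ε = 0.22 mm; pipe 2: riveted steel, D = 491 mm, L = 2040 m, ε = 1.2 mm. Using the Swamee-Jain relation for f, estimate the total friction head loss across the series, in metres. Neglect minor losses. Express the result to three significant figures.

Pipe 1: V = 1.292 m/s, Re = 2.98×10^5, ε/D = 8.15×10^-4, f = 0.01994, h_1 = f(L/D)V²/2g = 14.53 m
Pipe 2: V = 0.3908 m/s, Re = 1.64×10^5, ε/D = 0.00244, f = 0.02585, h_2 = f(L/D)V²/2g = 0.8362 m
Series → Q common, losses add: H = Σh = 15.36 m

H ≈ 15.4 m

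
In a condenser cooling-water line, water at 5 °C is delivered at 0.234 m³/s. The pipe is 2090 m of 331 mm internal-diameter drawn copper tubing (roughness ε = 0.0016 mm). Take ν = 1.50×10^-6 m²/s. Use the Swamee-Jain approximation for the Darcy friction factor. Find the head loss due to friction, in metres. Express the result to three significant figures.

V = 4Q/(πD²) = 4·0.234/(π·0.331²) = 2.719 m/s
Re = VD/ν = 2.719·0.331/1.50×10^-6 = 6.00×10^5 → turbulent
ε/D = 0.0016/331 = 4.83×10^-6
Swamee-Jain: f = 0.01276
h_f = f(L/D)V²/(2g) = 0.01276·(2090/0.331)·2.719²/(2·9.81) = 30.37 m

h_f ≈ 30.4 m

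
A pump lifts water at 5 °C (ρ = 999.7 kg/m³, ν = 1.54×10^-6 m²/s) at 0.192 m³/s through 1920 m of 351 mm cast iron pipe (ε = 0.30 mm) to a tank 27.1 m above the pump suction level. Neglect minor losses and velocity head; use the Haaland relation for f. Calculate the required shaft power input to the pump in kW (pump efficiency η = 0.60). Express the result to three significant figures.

V = 4Q/(πD²) = 1.984 m/s; Re = 4.52×10^5; ε/D = 8.55×10^-4; f = 0.01959
h_f = f(L/D)V²/2g = 21.50 m
Total head H = z + h_f = 27.1 + 21.50 = 48.60 m
P_hyd = ρgQH = 999.7·9.81·0.192·48.60 = 91.51 kW
P_shaft = P_hyd/η = 91.51/0.60 = 152.5 kW

P_shaft ≈ 153 kW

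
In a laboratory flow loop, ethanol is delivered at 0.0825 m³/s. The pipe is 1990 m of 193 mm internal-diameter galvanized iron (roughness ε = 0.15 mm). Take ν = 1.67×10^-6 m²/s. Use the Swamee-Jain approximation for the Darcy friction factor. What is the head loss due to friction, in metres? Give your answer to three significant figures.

V = 4Q/(πD²) = 4·0.0825/(π·0.193²) = 2.820 m/s
Re = VD/ν = 2.820·0.193/1.67×10^-6 = 3.26×10^5 → turbulent
ε/D = 0.15/193 = 7.77×10^-4
Swamee-Jain: f = 0.01968
h_f = f(L/D)V²/(2g) = 0.01968·(1990/0.193)·2.820²/(2·9.81) = 82.24 m

h_f ≈ 82.2 m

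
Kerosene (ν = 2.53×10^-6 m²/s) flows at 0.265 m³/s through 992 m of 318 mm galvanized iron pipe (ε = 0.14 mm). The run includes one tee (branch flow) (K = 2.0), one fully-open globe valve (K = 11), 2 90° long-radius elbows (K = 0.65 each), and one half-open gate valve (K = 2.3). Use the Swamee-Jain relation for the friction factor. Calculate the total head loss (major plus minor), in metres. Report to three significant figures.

H_L ≈ 40.5 m

V = 4Q/(πD²) = 3.337 m/s; V²/2g = 0.5674 m
Re = 4.19×10^5, ε/D = 4.40×10^-4 → f = 0.01757 (Swamee-Jain)
Major: h_f = f(L/D)·V²/2g = 0.01757·3119·0.5674 = 31.10 m
Minor: ΣK = 16.6; h_m = ΣK·V²/2g = 9.419 m
Total H_L = 31.10 + 9.419 = 40.52 m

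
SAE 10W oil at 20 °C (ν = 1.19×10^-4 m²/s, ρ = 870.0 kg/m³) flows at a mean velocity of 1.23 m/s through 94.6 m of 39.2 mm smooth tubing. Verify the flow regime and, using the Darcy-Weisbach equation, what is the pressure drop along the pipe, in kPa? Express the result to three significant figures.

Re = VD/ν = 1.23·0.03920/1.19×10^-4 = 405 → laminar (Re < 2300)
f = 64/Re = 0.1580
h_f = f(L/D)V²/(2g) = 0.1580·(94.6/0.03920)·1.23²/(2·9.81) = 29.39 m
Δp = ρg·h_f = 870.0·9.81·29.39 = 250.9 kPa

Δp ≈ 251 kPa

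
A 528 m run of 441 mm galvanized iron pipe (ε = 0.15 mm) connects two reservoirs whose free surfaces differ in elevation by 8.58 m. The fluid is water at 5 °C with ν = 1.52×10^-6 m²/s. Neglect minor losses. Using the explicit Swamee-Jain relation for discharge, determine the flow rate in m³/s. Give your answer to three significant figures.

Q ≈ 0.451 m³/s

Swamee-Jain (Type II): Q = -0.965·√(gD⁵h_f/L)·ln[ε/(3.7D) + √(3.17ν²L/(gD³h_f))]
√(gD⁵h_f/L) = √(9.81·0.441⁵·8.58/528) = 0.05157
ε/(3.7D) = 9.19×10^-5; √(3.17ν²L/(gD³h_f)) = 2.31×10^-5
Q = -0.965·0.05157·ln(1.151×10^-4) = 0.4513 m³/s
Check: V = 2.95 m/s, Re = 8.57×10^5, f = 0.01621, h_f = 8.63 m ≈ 8.58 m ✓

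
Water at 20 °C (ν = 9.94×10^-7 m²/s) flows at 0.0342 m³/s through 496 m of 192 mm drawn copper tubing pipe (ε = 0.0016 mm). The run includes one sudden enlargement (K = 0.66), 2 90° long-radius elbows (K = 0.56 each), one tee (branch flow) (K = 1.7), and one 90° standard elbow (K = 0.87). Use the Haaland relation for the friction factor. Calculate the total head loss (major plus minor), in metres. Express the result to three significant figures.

H_L ≈ 3.09 m

V = 4Q/(πD²) = 1.181 m/s; V²/2g = 0.07112 m
Re = 2.28×10^5, ε/D = 8.33×10^-6 → f = 0.01516 (Haaland)
Major: h_f = f(L/D)·V²/2g = 0.01516·2583·0.07112 = 2.786 m
Minor: ΣK = 4.35; h_m = ΣK·V²/2g = 0.3094 m
Total H_L = 2.786 + 0.3094 = 3.095 m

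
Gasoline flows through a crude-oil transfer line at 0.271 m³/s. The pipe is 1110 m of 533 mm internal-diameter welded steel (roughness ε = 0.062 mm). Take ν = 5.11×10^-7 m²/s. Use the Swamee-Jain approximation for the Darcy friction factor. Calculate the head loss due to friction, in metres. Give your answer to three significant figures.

h_f ≈ 2.12 m

V = 4Q/(πD²) = 4·0.271/(π·0.533²) = 1.215 m/s
Re = VD/ν = 1.215·0.533/5.11×10^-7 = 1.27×10^6 → turbulent
ε/D = 0.062/533 = 1.16×10^-4
Swamee-Jain: f = 0.01351
h_f = f(L/D)V²/(2g) = 0.01351·(1110/0.533)·1.215²/(2·9.81) = 2.115 m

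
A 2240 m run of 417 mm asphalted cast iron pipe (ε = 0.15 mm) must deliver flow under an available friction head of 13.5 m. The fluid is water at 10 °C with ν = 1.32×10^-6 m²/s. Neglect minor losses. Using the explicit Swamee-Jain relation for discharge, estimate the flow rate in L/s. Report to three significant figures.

Swamee-Jain (Type II): Q = -0.965·√(gD⁵h_f/L)·ln[ε/(3.7D) + √(3.17ν²L/(gD³h_f))]
√(gD⁵h_f/L) = √(9.81·0.417⁵·13.5/2240) = 0.02730
ε/(3.7D) = 9.72×10^-5; √(3.17ν²L/(gD³h_f)) = 3.59×10^-5
Q = -0.965·0.02730·ln(1.331×10^-4) = 0.2351 m³/s
Check: V = 1.72 m/s, Re = 5.44×10^5, f = 0.01674, h_f = 13.6 m ≈ 13.5 m ✓

Q ≈ 235 L/s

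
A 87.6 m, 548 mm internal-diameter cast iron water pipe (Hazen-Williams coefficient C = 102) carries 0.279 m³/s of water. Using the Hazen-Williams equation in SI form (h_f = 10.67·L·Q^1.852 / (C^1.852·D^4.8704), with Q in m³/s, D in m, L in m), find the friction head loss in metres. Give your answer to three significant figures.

h_f = 10.67·87.6·0.279^1.852 / (102^1.852·0.548^4.8704) = 0.3135 m

h_f ≈ 0.314 m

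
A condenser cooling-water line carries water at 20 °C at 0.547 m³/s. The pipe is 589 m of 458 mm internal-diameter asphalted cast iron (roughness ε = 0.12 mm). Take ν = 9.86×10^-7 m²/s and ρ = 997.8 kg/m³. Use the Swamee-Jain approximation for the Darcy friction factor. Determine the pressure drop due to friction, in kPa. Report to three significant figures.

Δp ≈ 107 kPa

V = 4Q/(πD²) = 4·0.547/(π·0.458²) = 3.320 m/s
Re = VD/ν = 3.320·0.458/9.86×10^-7 = 1.54×10^6 → turbulent
ε/D = 0.12/458 = 2.62×10^-4
Swamee-Jain: f = 0.01514
h_f = f(L/D)V²/(2g) = 0.01514·(589/0.458)·3.320²/(2·9.81) = 10.94 m
Δp = ρg·h_f = 997.8·9.81·10.94 = 107.1 kPa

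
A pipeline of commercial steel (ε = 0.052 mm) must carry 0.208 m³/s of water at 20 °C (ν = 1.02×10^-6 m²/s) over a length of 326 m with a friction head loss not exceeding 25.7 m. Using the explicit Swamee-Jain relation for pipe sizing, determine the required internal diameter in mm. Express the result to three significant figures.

D ≈ 236 mm

Swamee-Jain (Type III): D = 0.66·[ε^1.25·(LQ²/(gh_f))^4.75 + ν·Q^9.4·(L/(gh_f))^5.2]^0.04
LQ²/(gh_f) = 0.05594; L/(gh_f) = 1.293
Term 1 = ε^1.25·(…)^4.75 = 4.97×10^-12; Term 2 = ν·Q^9.4·(…)^5.2 = 1.51×10^-12
D = 0.66·(4.97×10^-12 + 1.51×10^-12)^0.04 = 0.2355 m = 236 mm
Check: V = 4.77 m/s, Re = 1.10×10^6, f = 0.01492, h_f = 24.0 m ≈ 25.7 m ✓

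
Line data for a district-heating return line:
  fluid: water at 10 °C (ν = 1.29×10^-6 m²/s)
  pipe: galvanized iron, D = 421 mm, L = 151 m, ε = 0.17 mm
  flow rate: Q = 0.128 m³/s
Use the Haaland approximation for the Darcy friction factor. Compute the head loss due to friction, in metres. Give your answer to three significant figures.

V = 4Q/(πD²) = 4·0.128/(π·0.421²) = 0.9195 m/s
Re = VD/ν = 0.9195·0.421/1.29×10^-6 = 3.00×10^5 → turbulent
ε/D = 0.17/421 = 4.04×10^-4
Haaland: f = 0.01749
h_f = f(L/D)V²/(2g) = 0.01749·(151/0.421)·0.9195²/(2·9.81) = 0.2704 m

h_f ≈ 0.270 m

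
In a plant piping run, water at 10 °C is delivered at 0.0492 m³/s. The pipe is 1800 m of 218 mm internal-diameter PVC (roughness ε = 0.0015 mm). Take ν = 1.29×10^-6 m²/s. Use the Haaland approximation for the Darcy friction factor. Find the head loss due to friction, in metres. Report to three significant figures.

h_f ≈ 11.1 m

V = 4Q/(πD²) = 4·0.0492/(π·0.218²) = 1.318 m/s
Re = VD/ν = 1.318·0.218/1.29×10^-6 = 2.23×10^5 → turbulent
ε/D = 0.0015/218 = 6.88×10^-6
Haaland: f = 0.01522
h_f = f(L/D)V²/(2g) = 0.01522·(1800/0.218)·1.318²/(2·9.81) = 11.13 m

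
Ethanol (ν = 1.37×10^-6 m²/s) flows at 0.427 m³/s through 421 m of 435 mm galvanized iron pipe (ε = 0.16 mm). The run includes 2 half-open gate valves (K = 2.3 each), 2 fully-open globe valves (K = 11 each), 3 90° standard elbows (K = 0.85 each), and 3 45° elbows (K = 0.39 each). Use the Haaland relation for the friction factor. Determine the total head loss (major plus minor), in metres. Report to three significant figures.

H_L ≈ 19.4 m

V = 4Q/(πD²) = 2.873 m/s; V²/2g = 0.4207 m
Re = 9.12×10^5, ε/D = 3.68×10^-4 → f = 0.01623 (Haaland)
Major: h_f = f(L/D)·V²/2g = 0.01623·967.8·0.4207 = 6.611 m
Minor: ΣK = 30.3; h_m = ΣK·V²/2g = 12.76 m
Total H_L = 6.611 + 12.76 = 19.37 m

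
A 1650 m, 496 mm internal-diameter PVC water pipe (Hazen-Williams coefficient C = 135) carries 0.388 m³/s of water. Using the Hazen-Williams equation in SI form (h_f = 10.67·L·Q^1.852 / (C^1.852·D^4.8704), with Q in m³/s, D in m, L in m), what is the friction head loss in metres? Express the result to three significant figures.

h_f ≈ 10.5 m

h_f = 10.67·1650·0.388^1.852 / (135^1.852·0.496^4.8704) = 10.52 m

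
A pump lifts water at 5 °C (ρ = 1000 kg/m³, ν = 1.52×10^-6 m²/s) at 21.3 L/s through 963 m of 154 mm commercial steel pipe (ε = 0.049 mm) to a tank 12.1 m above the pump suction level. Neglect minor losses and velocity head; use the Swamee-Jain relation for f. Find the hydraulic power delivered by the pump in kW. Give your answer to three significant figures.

P_hyd ≈ 4.20 kW

V = 4Q/(πD²) = 1.144 m/s; Re = 1.16×10^5; ε/D = 3.18×10^-4; f = 0.01917
h_f = f(L/D)V²/2g = 7.991 m
Total head H = z + h_f = 12.1 + 7.991 = 20.09 m
P_hyd = ρgQH = 1000·9.81·0.0213·20.09 = 4.198 kW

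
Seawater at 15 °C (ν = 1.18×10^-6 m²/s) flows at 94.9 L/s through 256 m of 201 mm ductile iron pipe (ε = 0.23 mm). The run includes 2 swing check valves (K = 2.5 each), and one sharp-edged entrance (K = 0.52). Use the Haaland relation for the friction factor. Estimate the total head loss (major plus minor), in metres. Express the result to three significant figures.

V = 4Q/(πD²) = 2.991 m/s; V²/2g = 0.4559 m
Re = 5.09×10^5, ε/D = 0.00114 → f = 0.02080 (Haaland)
Major: h_f = f(L/D)·V²/2g = 0.02080·1274·0.4559 = 12.08 m
Minor: ΣK = 5.52; h_m = ΣK·V²/2g = 2.517 m
Total H_L = 12.08 + 2.517 = 14.60 m

H_L ≈ 14.6 m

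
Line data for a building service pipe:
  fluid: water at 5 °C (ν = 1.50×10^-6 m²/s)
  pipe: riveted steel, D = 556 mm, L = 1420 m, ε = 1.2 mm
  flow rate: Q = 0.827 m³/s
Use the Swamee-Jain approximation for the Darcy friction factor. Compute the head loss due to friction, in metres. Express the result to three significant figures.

h_f ≈ 36.4 m

V = 4Q/(πD²) = 4·0.827/(π·0.556²) = 3.406 m/s
Re = VD/ν = 3.406·0.556/1.50×10^-6 = 1.26×10^6 → turbulent
ε/D = 1.2/556 = 0.00216
Swamee-Jain: f = 0.02410
h_f = f(L/D)V²/(2g) = 0.02410·(1420/0.556)·3.406²/(2·9.81) = 36.40 m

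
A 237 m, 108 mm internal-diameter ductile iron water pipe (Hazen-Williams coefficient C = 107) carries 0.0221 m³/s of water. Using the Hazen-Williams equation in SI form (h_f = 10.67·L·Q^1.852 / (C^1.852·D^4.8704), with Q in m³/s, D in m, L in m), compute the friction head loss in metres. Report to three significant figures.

h_f = 10.67·237·0.0221^1.852 / (107^1.852·0.108^4.8704) = 19.32 m

h_f ≈ 19.3 m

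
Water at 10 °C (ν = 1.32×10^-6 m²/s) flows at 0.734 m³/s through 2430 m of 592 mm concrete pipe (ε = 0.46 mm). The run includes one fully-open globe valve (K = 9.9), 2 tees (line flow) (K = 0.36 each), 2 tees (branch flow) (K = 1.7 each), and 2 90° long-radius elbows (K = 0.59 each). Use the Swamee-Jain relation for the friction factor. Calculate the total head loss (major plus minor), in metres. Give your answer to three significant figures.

V = 4Q/(πD²) = 2.667 m/s; V²/2g = 0.3624 m
Re = 1.20×10^6, ε/D = 7.77×10^-4 → f = 0.01888 (Swamee-Jain)
Major: h_f = f(L/D)·V²/2g = 0.01888·4105·0.3624 = 28.08 m
Minor: ΣK = 15.2; h_m = ΣK·V²/2g = 5.509 m
Total H_L = 28.08 + 5.509 = 33.59 m

H_L ≈ 33.6 m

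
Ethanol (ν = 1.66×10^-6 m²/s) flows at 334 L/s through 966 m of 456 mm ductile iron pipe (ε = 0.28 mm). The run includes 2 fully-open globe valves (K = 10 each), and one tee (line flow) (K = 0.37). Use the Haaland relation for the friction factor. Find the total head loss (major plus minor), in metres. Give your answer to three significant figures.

V = 4Q/(πD²) = 2.045 m/s; V²/2g = 0.2132 m
Re = 5.62×10^5, ε/D = 6.14×10^-4 → f = 0.01819 (Haaland)
Major: h_f = f(L/D)·V²/2g = 0.01819·2118·0.2132 = 8.215 m
Minor: ΣK = 20.4; h_m = ΣK·V²/2g = 4.343 m
Total H_L = 8.215 + 4.343 = 12.56 m

H_L ≈ 12.6 m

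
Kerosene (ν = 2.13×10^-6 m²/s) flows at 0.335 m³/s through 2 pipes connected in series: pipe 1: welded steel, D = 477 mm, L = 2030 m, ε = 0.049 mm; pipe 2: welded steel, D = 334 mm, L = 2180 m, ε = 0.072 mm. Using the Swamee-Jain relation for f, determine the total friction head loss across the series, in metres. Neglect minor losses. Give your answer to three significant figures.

Pipe 1: V = 1.875 m/s, Re = 4.20×10^5, ε/D = 1.03×10^-4, f = 0.01480, h_1 = f(L/D)V²/2g = 11.28 m
Pipe 2: V = 3.824 m/s, Re = 6.00×10^5, ε/D = 2.16×10^-4, f = 0.01543, h_2 = f(L/D)V²/2g = 75.06 m
Series → Q common, losses add: H = Σh = 86.34 m

H ≈ 86.3 m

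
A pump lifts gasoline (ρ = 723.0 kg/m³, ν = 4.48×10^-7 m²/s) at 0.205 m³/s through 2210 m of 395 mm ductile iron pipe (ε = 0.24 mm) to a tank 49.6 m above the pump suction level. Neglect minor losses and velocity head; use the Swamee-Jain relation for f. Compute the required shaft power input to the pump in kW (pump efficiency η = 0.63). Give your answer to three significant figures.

P_shaft ≈ 147 kW

V = 4Q/(πD²) = 1.673 m/s; Re = 1.47×10^6; ε/D = 6.08×10^-4; f = 0.01784
h_f = f(L/D)V²/2g = 14.23 m
Total head H = z + h_f = 49.6 + 14.23 = 63.83 m
P_hyd = ρgQH = 723.0·9.81·0.205·63.83 = 92.81 kW
P_shaft = P_hyd/η = 92.81/0.63 = 147.3 kW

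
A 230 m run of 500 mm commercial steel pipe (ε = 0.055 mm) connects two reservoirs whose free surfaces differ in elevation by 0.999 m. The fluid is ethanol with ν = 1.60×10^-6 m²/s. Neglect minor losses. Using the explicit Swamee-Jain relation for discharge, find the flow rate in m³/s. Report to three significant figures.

Swamee-Jain (Type II): Q = -0.965·√(gD⁵h_f/L)·ln[ε/(3.7D) + √(3.17ν²L/(gD³h_f))]
√(gD⁵h_f/L) = √(9.81·0.500⁵·0.999/230) = 0.03649
ε/(3.7D) = 2.97×10^-5; √(3.17ν²L/(gD³h_f)) = 3.90×10^-5
Q = -0.965·0.03649·ln(6.876×10^-5) = 0.3375 m³/s
Check: V = 1.72 m/s, Re = 5.37×10^5, f = 0.01447, h_f = 1.00 m ≈ 0.999 m ✓

Q ≈ 0.338 m³/s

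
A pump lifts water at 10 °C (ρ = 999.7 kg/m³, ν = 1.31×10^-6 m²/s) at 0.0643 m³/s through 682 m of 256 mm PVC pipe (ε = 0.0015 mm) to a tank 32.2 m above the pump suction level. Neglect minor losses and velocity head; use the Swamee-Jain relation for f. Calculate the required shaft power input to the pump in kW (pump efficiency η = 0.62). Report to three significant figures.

P_shaft ≈ 36.0 kW

V = 4Q/(πD²) = 1.249 m/s; Re = 2.44×10^5; ε/D = 5.86×10^-6; f = 0.01501
h_f = f(L/D)V²/2g = 3.180 m
Total head H = z + h_f = 32.2 + 3.180 = 35.38 m
P_hyd = ρgQH = 999.7·9.81·0.0643·35.38 = 22.31 kW
P_shaft = P_hyd/η = 22.31/0.62 = 35.98 kW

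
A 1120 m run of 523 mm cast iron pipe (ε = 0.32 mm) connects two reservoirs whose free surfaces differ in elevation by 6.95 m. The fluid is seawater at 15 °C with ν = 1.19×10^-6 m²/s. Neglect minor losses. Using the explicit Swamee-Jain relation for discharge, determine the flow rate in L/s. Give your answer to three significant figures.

Swamee-Jain (Type II): Q = -0.965·√(gD⁵h_f/L)·ln[ε/(3.7D) + √(3.17ν²L/(gD³h_f))]
√(gD⁵h_f/L) = √(9.81·0.523⁵·6.95/1120) = 0.04881
ε/(3.7D) = 1.65×10^-4; √(3.17ν²L/(gD³h_f)) = 2.27×10^-5
Q = -0.965·0.04881·ln(1.881×10^-4) = 0.4040 m³/s
Check: V = 1.88 m/s, Re = 8.27×10^5, f = 0.01811, h_f = 6.99 m ≈ 6.95 m ✓

Q ≈ 404 L/s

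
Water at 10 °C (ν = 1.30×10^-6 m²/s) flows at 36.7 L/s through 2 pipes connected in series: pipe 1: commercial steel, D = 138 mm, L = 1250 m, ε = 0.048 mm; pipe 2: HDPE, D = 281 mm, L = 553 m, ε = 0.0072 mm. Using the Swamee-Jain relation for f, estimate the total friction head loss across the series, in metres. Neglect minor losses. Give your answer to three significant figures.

Pipe 1: V = 2.454 m/s, Re = 2.60×10^5, ε/D = 3.48×10^-4, f = 0.01761, h_1 = f(L/D)V²/2g = 48.95 m
Pipe 2: V = 0.5918 m/s, Re = 1.28×10^5, ε/D = 2.56×10^-5, f = 0.01716, h_2 = f(L/D)V²/2g = 0.6027 m
Series → Q common, losses add: H = Σh = 49.55 m

H ≈ 49.6 m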